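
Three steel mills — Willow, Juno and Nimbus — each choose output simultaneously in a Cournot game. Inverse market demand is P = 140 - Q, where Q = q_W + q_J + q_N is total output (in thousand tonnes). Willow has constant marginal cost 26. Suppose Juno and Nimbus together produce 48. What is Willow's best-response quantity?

33

With rivals' combined output fixed at 48, Willow's profit is π_W = (140 - 48 - q_W)q_W - (26q_W) = (92 - q_W)q_W - (26q_W).
∂π_W/∂q_W = 66 - 2q_W = 0, so q_W = 33.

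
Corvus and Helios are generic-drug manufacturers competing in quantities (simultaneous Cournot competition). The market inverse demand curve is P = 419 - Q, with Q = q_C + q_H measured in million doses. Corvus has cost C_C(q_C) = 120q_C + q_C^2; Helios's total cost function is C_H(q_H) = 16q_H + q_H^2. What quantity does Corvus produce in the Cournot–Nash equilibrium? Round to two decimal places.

Corvus's profit: π_C = (419 - Q)q_C - (120q_C + q_C²). Setting ∂π_C/∂q_C = 0: 299 - 4q_C - (q_H) = 0.
Helios's first-order condition: 403 - 4q_H - (q_C) = 0.
Rearranging gives the reaction functions q_C = (299 - q_H)/4 and q_H = (403 - q_C)/4.
Solving the pair: q_C = 793/15, q_H = 1313/15.

52.87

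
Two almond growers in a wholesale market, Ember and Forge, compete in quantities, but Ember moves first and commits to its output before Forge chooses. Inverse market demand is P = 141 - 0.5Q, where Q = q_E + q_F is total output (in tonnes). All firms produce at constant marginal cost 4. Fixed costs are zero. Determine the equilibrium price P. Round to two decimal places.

38.25

Solve by backward induction. Given q_E, the follower Forge maximises π_F = (141 - (1/2)q_E - (1/2)q_F)q_F - 4q_F.
∂π_F/∂q_F = 137 - (1/2)q_E - q_F = 0 gives the reaction function q_F = (137 - (1/2)q_E).
The leader anticipates this reaction. Substituting into P = 141 - 0.5Q gives P = 145/2 - (1/4)q_E, so π_E = (145/2 - (1/4)q_E)q_E - 4q_E.
Maximising: ∂π_E/∂q_E = 137/2 - (1/2)q_E = 0, giving q_E = 137.
Then q_F = (137 - (1/2)·137) = 137/2.
Total output Q = 411/2, so price P = 141 - (1/2)·(411/2) = 153/4.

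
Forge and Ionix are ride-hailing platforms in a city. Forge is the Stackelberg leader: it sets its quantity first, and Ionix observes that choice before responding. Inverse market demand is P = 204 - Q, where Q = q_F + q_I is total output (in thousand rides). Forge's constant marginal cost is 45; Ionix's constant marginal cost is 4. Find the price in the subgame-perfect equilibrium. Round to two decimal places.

The follower Ionix best-responds to any q_F: π_I = (204 - Q)q_I - 4q_I.
∂π_I/∂q_I = 200 - q_F - 2q_I = 0 gives the reaction function q_I = (200 - q_F)/2.
The leader anticipates this reaction. Substituting into P = 204 - Q gives P = 104 - (1/2)q_F, so π_F = (104 - (1/2)q_F)q_F - 45q_F.
Leader FOC: 59 - q_F = 0, so q_F = 59.
Then q_I = (200 - 59)/2 = 141/2.
Total output Q = 259/2, so price P = 204 - 259/2 = 149/2.

74.50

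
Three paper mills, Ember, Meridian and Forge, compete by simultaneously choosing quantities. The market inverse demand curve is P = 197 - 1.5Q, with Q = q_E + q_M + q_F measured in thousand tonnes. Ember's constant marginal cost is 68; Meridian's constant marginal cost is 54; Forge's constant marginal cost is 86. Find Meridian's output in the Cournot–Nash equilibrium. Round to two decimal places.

31.50

Ember's profit: π_E = (197 - 1.5Q)q_E - (68q_E). Setting ∂π_E/∂q_E = 0: 129 - 3q_E - (3/2)(q_M + q_F) = 0.
Meridian's profit: π_M = (197 - 1.5Q)q_M - (54q_M). Setting ∂π_M/∂q_M = 0: 143 - 3q_M - (3/2)(q_E + q_F) = 0.
Forge's first-order condition: 111 - 3q_F - (3/2)(q_E + q_M) = 0.
Adding the 3 conditions: 383 − 3Q − 3Q = 0, i.e. Q = 383/6.
Back-substituting: q_E = (129 − 383/4)/(3/2) = 133/6, q_M = (143 − 383/4)/(3/2) = 63/2, q_F = (111 − 383/4)/(3/2) = 61/6.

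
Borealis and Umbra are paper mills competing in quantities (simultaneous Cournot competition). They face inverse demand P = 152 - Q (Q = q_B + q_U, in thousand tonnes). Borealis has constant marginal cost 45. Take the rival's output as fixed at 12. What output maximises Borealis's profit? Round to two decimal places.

With the rival's output fixed at 12, Borealis's profit is π_B = (152 - 12 - q_B)q_B - (45q_B) = (140 - q_B)q_B - (45q_B).
∂π_B/∂q_B = 95 - 2q_B = 0, so q_B = 95/2.

47.50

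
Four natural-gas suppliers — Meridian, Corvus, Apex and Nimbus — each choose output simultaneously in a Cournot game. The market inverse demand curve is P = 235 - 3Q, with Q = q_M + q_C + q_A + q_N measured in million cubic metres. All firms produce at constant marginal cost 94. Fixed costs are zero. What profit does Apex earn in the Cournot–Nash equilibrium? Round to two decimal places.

A representative firm's profit is π_i = q_i(235 - 3Q) - 94q_i.
First-order condition (treating rivals' output as given): 141 - 6q_i - 3·Σ_{j≠i} q_j = 0.
With identical firms every q_j equals q_i, so Σ_{j≠i} q_j = 3q_i and 141 = 15q_i, giving q_i = 47/5.
Price P = 235 - 3·(188/5) = 611/5.
Apex's profit: (611/5 - 94)·(47/5) = 265.0800.

265.08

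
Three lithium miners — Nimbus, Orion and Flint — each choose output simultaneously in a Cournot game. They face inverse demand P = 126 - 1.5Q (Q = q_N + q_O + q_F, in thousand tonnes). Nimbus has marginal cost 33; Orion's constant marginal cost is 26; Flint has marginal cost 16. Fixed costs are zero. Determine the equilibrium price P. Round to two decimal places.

50.25

Nimbus's profit: π_N = (126 - 1.5Q)q_N - (33q_N). Setting ∂π_N/∂q_N = 0: 93 - 3q_N - (3/2)(q_O + q_F) = 0.
Orion's first-order condition: 100 - 3q_O - (3/2)(q_N + q_F) = 0.
Flint's first-order condition: 110 - 3q_F - (3/2)(q_N + q_O) = 0.
Summing all 3 equations gives 303 − 6Q = 0, hence Q = 101/2.
Back-substituting: q_N = (93 − 303/4)/(3/2) = 23/2, q_O = (100 − 303/4)/(3/2) = 97/6, q_F = (110 − 303/4)/(3/2) = 137/6.
Total output Q = 101/2, so price P = 126 - (3/2)·(101/2) = 201/4.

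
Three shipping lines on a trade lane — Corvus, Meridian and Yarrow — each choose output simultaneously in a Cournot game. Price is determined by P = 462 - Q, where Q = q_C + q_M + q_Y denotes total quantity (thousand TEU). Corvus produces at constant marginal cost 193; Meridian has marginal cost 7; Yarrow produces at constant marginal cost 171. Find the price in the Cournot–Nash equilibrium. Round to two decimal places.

Corvus's profit: π_C = (462 - Q)q_C - (193q_C). Setting ∂π_C/∂q_C = 0: 269 - 2q_C - (q_M + q_Y) = 0.
Meridian's profit: π_M = (462 - Q)q_M - (7q_M). Setting ∂π_M/∂q_M = 0: 455 - 2q_M - (q_C + q_Y) = 0.
Yarrow's profit: π_Y = (462 - Q)q_Y - (171q_Y). Setting ∂π_Y/∂q_Y = 0: 291 - 2q_Y - (q_C + q_M) = 0.
Adding the 3 first-order conditions: 1015 − 4Q = 0, so Q = 1015/4.
Back-substituting: q_C = (269 − 1015/4) = 61/4, q_M = (455 − 1015/4) = 805/4, q_Y = (291 − 1015/4) = 149/4.
Total output Q = 1015/4, so price P = 462 - 1015/4 = 833/4.

208.25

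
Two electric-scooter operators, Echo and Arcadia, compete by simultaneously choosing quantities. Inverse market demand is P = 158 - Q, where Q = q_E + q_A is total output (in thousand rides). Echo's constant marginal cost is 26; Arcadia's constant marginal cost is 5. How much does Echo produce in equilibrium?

37

Echo's profit: π_E = (158 - Q)q_E - (26q_E). Setting ∂π_E/∂q_E = 0: 132 - 2q_E - (q_A) = 0.
Arcadia's profit: π_A = (158 - Q)q_A - (5q_A). Setting ∂π_A/∂q_A = 0: 153 - 2q_A - (q_E) = 0.
So q_E = (132 - q_A)/2 and q_A = (153 - q_E)/2.
Solving the pair: q_E = 37, q_A = 58.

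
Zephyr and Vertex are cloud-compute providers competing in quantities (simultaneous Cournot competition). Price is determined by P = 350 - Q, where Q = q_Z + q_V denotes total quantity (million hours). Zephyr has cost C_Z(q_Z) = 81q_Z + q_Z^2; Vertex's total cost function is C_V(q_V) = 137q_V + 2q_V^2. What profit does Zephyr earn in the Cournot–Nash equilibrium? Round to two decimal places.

7420.80

Zephyr's profit: π_Z = (350 - Q)q_Z - (81q_Z + q_Z²). Setting ∂π_Z/∂q_Z = 0: 269 - 4q_Z - (q_V) = 0.
Vertex's profit: π_V = (350 - Q)q_V - (137q_V + 2q_V²). Setting ∂π_V/∂q_V = 0: 213 - 6q_V - (q_Z) = 0.
Rearranging gives the reaction functions q_Z = (269 - q_V)/4 and q_V = (213 - q_Z)/6.
Solving the pair: q_Z = 1401/23, q_V = 583/23.
Price P = 350 - 1984/23 = 263.7391.
Zephyr's profit: 263.7391·(1401/23) - 81·(1401/23) - (1401/23)² = 7420.7977.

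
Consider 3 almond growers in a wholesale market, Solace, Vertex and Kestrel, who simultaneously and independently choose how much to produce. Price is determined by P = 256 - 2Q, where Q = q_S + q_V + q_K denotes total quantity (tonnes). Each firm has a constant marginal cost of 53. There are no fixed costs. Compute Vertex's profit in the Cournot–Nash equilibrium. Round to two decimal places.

A representative firm's profit is π_i = q_i(256 - 2Q) - 53q_i.
First-order condition (treating rivals' output as given): 203 - 4q_i - 2·Σ_{j≠i} q_j = 0.
With identical firms every q_j equals q_i, so Σ_{j≠i} q_j = 2q_i and 203 = 8q_i, giving q_i = 203/8.
Price P = 256 - 2·(609/8) = 415/4.
Vertex's profit: (415/4 - 53)·(203/8) = 1287.7813.

1287.78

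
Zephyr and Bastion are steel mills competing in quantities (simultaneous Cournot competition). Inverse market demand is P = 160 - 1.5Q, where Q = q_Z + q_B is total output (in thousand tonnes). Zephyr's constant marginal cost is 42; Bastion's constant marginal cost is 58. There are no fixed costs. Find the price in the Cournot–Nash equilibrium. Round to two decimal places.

86.67

Zephyr's profit: π_Z = (160 - 1.5Q)q_Z - (42q_Z). Setting ∂π_Z/∂q_Z = 0: 118 - 3q_Z - (3/2)(q_B) = 0.
Bastion's profit: π_B = (160 - 1.5Q)q_B - (58q_B). Setting ∂π_B/∂q_B = 0: 102 - 3q_B - (3/2)(q_Z) = 0.
Rearranging gives the reaction functions q_Z = (118 - (3/2)q_B)/3 and q_B = (102 - (3/2)q_Z)/3.
Substituting one into the other gives q_Z = 268/9 and q_B = 172/9.
Total output Q = 440/9, so price P = 160 - (3/2)·(440/9) = 260/3.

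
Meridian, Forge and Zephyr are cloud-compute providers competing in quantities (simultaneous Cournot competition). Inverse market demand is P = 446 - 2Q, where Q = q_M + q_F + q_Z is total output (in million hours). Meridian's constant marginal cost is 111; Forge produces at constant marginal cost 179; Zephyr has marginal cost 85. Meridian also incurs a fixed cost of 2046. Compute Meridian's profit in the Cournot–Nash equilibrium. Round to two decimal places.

Meridian's profit: π_M = (446 - 2Q)q_M - (111q_M). Setting ∂π_M/∂q_M = 0: 335 - 4q_M - 2(q_F + q_Z) = 0.
Forge's profit: π_F = (446 - 2Q)q_F - (179q_F). Setting ∂π_F/∂q_F = 0: 267 - 4q_F - 2(q_M + q_Z) = 0.
Zephyr's first-order condition: 361 - 4q_Z - 2(q_M + q_F) = 0.
Summing all 3 equations gives 963 − 8Q = 0, hence Q = 963/8.
Back-substituting: q_M = (335 − 963/4)/2 = 377/8, q_F = (267 − 963/4)/2 = 105/8, q_Z = (361 − 963/4)/2 = 481/8.
Price P = 446 - 2·(963/8) = 821/4.
Meridian's profit: (821/4 - 111)·(377/8) - 2046 = 2395.5313.

2395.53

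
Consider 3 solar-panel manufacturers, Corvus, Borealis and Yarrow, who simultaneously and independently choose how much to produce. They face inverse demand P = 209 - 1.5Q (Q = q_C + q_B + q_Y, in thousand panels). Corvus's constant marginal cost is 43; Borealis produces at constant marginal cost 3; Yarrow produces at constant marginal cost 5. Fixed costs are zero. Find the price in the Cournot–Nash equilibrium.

Corvus's profit: π_C = (209 - 1.5Q)q_C - (43q_C). Setting ∂π_C/∂q_C = 0: 166 - 3q_C - (3/2)(q_B + q_Y) = 0.
Borealis's profit: π_B = (209 - 1.5Q)q_B - (3q_B). Setting ∂π_B/∂q_B = 0: 206 - 3q_B - (3/2)(q_C + q_Y) = 0.
Yarrow's first-order condition: 204 - 3q_Y - (3/2)(q_C + q_B) = 0.
Adding the 3 conditions: 576 − 3Q − 3Q = 0, i.e. Q = 96.
Back-substituting: q_C = (166 − 144)/(3/2) = 44/3, q_B = (206 − 144)/(3/2) = 124/3, q_Y = (204 − 144)/(3/2) = 40.
Total output Q = 96, so price P = 209 - (3/2)·96 = 65.

65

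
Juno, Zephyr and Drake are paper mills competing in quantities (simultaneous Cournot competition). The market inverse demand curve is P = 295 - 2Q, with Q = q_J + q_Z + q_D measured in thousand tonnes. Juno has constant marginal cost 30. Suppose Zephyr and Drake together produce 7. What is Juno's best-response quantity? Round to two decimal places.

62.75

With rivals' combined output fixed at 7, Juno's profit is π_J = (295 - 2·7 - 2q_J)q_J - (30q_J) = (281 - 2q_J)q_J - (30q_J).
∂π_J/∂q_J = 251 - 4q_J = 0, so q_J = 251/4.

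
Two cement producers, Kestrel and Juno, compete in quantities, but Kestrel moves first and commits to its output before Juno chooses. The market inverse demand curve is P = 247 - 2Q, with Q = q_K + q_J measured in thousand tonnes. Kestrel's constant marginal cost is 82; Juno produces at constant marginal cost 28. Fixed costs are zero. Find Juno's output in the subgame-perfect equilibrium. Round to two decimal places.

Solve by backward induction. Given q_K, the follower Juno maximises π_J = (247 - 2q_K - 2q_J)q_J - 28q_J.
Follower FOC: 219 - 2q_K - 4q_J = 0, so q_J(q_K) = (219 - 2q_K)/4.
The leader anticipates this reaction. Substituting into P = 247 - 2Q gives P = 275/2 - q_K, so π_K = (275/2 - q_K)q_K - 82q_K.
Leader FOC: 111/2 - 2q_K = 0, so q_K = 111/4.
Then q_J = (219 - 2·(111/4))/4 = 327/8.

40.88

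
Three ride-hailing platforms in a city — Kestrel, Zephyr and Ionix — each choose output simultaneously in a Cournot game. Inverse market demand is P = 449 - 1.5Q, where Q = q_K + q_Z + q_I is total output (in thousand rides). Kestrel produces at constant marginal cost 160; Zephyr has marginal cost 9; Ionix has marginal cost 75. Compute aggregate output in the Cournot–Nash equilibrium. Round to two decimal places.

Kestrel's profit: π_K = (449 - 1.5Q)q_K - (160q_K). Setting ∂π_K/∂q_K = 0: 289 - 3q_K - (3/2)(q_Z + q_I) = 0.
Zephyr's profit: π_Z = (449 - 1.5Q)q_Z - (9q_Z). Setting ∂π_Z/∂q_Z = 0: 440 - 3q_Z - (3/2)(q_K + q_I) = 0.
Ionix's profit: π_I = (449 - 1.5Q)q_I - (75q_I). Setting ∂π_I/∂q_I = 0: 374 - 3q_I - (3/2)(q_K + q_Z) = 0.
Summing all 3 equations gives 1103 − 6Q = 0, hence Q = 1103/6.
Back-substituting: q_K = (289 − 1103/4)/(3/2) = 53/6, q_Z = (440 − 1103/4)/(3/2) = 219/2, q_I = (374 − 1103/4)/(3/2) = 131/2.
Total output Q = 53/6 + 219/2 + 131/2 = 1103/6.

183.83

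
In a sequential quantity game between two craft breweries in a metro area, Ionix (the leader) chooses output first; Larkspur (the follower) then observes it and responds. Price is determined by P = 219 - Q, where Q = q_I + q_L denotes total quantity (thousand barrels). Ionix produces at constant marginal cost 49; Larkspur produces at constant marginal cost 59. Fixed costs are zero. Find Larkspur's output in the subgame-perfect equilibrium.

35

Solve by backward induction. Given q_I, the follower Larkspur maximises π_L = (219 - q_I - q_L)q_L - 59q_L.
Setting the follower's marginal profit to zero, 160 - q_I - 2q_L = 0, i.e. q_L = (160 - q_I)/2.
The leader anticipates this reaction. Substituting into P = 219 - Q gives P = 139 - (1/2)q_I, so π_I = (139 - (1/2)q_I)q_I - 49q_I.
The leader's first-order condition 90 - q_I = 0 yields q_I = 90.
Then q_L = (160 - 90)/2 = 35.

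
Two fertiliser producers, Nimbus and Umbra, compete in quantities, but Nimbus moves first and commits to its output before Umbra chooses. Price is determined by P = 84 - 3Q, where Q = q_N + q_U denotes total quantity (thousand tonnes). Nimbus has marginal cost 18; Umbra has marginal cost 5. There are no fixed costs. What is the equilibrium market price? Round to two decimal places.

31.25

The follower Umbra best-responds to any q_N: π_U = (84 - 3Q)q_U - 5q_U.
Follower FOC: 79 - 3q_N - 6q_U = 0, so q_U(q_N) = (79 - 3q_N)/6.
Nimbus substitutes q_U(q_N) into its own profit: π_N = q_N(84 - 3q_N - (79 - 3q_N)/2) - 18q_N = (89/2 - (3/2)q_N)q_N - 18q_N.
The leader's first-order condition 53/2 - 3q_N = 0 yields q_N = 53/6.
Then q_U = (79 - 3·(53/6))/6 = 35/4.
Total output Q = 211/12, so price P = 84 - 3·(211/12) = 125/4.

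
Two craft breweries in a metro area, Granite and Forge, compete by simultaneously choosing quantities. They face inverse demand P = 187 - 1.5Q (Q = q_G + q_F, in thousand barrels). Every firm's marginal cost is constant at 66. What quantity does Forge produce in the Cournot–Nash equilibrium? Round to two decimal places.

26.89

Each firm earns π_i = (187 - 1.5Q)q_i - 66q_i.
Setting ∂π_i/∂q_i = 0 with rivals' quantities fixed: 121 - 3q_i - (3/2)q_j = 0.
By symmetry each firm produces the same amount; substituting q_j = q_i yields q_i = 121/(9/2) = 242/9.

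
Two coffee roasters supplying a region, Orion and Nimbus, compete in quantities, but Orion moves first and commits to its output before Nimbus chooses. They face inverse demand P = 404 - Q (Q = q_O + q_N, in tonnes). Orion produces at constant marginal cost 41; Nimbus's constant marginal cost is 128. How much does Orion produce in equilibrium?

225

The follower Nimbus best-responds to any q_O: π_N = (404 - Q)q_N - 128q_N.
∂π_N/∂q_N = 276 - q_O - 2q_N = 0 gives the reaction function q_N = (276 - q_O)/2.
Orion substitutes q_N(q_O) into its own profit: π_O = q_O(404 - q_O - (276 - q_O)/2) - 41q_O = (266 - (1/2)q_O)q_O - 41q_O.
The leader's first-order condition 225 - q_O = 0 yields q_O = 225.
Then q_N = (276 - 225)/2 = 51/2.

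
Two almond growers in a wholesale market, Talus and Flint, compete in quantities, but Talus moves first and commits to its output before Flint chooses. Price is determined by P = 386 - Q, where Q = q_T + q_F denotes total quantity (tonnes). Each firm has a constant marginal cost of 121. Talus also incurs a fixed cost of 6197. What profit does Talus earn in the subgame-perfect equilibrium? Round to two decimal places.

Solve by backward induction. Given q_T, the follower Flint maximises π_F = (386 - q_T - q_F)q_F - 121q_F.
Setting the follower's marginal profit to zero, 265 - q_T - 2q_F = 0, i.e. q_F = (265 - q_T)/2.
Talus substitutes q_F(q_T) into its own profit: π_T = q_T(386 - q_T - (265 - q_T)/2) - 121q_T = (507/2 - (1/2)q_T)q_T - 121q_T.
Leader FOC: 265/2 - q_T = 0, so q_T = 265/2.
Then q_F = (265 - 265/2)/2 = 265/4.
Price P = 386 - 795/4 = 749/4.
Talus's profit: (749/4 - 121)·(265/2) - 6197 = 2581.1250.

2581.13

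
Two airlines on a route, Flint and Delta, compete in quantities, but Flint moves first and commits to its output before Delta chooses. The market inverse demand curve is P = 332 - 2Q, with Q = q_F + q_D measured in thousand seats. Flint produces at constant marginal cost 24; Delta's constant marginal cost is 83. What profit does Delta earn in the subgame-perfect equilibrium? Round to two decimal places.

536.28

The follower Delta best-responds to any q_F: π_D = (332 - 2Q)q_D - 83q_D.
∂π_D/∂q_D = 249 - 2q_F - 4q_D = 0 gives the reaction function q_D = (249 - 2q_F)/4.
The leader anticipates this reaction. Substituting into P = 332 - 2Q gives P = 415/2 - q_F, so π_F = (415/2 - q_F)q_F - 24q_F.
Maximising: ∂π_F/∂q_F = 367/2 - 2q_F = 0, giving q_F = 367/4.
Then q_D = (249 - 2·(367/4))/4 = 131/8.
Price P = 332 - 2·(865/8) = 463/4.
Delta's profit: (463/4 - 83)·(131/8) = 536.2813.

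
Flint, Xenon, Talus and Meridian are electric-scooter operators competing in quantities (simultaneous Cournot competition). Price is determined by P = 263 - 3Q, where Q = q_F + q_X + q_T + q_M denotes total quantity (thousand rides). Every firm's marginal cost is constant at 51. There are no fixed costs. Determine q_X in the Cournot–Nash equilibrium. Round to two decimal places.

A representative firm's profit is π_i = q_i(263 - 3Q) - 51q_i.
First-order condition (treating rivals' output as given): 212 - 6q_i - 3·Σ_{j≠i} q_j = 0.
With identical firms every q_j equals q_i, so Σ_{j≠i} q_j = 3q_i and 212 = 15q_i, giving q_i = 212/15.

14.13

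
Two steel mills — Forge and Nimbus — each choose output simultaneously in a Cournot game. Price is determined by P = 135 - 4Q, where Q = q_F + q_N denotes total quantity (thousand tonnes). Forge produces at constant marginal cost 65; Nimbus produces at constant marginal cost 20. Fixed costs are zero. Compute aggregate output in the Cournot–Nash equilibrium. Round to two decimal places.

15.42

Forge's profit: π_F = (135 - 4Q)q_F - (65q_F). Setting ∂π_F/∂q_F = 0: 70 - 8q_F - 4(q_N) = 0.
Nimbus's first-order condition: 115 - 8q_N - 4(q_F) = 0.
So q_F = (70 - 4q_N)/8 and q_N = (115 - 4q_F)/8.
Substituting one into the other gives q_F = 25/12 and q_N = 40/3.
Total output Q = 25/12 + 40/3 = 185/12.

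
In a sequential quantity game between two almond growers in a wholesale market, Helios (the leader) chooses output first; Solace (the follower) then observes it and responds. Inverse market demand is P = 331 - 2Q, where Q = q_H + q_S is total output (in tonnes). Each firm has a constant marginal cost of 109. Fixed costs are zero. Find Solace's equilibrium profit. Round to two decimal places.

1540.13

Solve by backward induction. Given q_H, the follower Solace maximises π_S = (331 - 2q_H - 2q_S)q_S - 109q_S.
Follower FOC: 222 - 2q_H - 4q_S = 0, so q_S(q_H) = (222 - 2q_H)/4.
Helios substitutes q_S(q_H) into its own profit: π_H = q_H(331 - 2q_H - (222 - 2q_H)/2) - 109q_H = (220 - q_H)q_H - 109q_H.
Leader FOC: 111 - 2q_H = 0, so q_H = 111/2.
Then q_S = (222 - 2·(111/2))/4 = 111/4.
Price P = 331 - 2·(333/4) = 329/2.
Solace's profit: (329/2 - 109)·(111/4) = 1540.1250.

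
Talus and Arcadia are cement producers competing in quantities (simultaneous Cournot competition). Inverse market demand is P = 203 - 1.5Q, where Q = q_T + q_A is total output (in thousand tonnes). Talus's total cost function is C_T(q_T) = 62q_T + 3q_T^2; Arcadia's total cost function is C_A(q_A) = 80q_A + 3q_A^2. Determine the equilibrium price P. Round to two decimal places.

Talus's profit: π_T = (203 - 1.5Q)q_T - (62q_T + 3q_T²). Setting ∂π_T/∂q_T = 0: 141 - 9q_T - (3/2)(q_A) = 0.
Arcadia's profit: π_A = (203 - 1.5Q)q_A - (80q_A + 3q_A²). Setting ∂π_A/∂q_A = 0: 123 - 9q_A - (3/2)(q_T) = 0.
Best responses: q_T = (141 - (3/2)q_A)/9, q_A = (123 - (3/2)q_T)/9.
Solving the pair: q_T = 482/35, q_A = 398/35.
Total output Q = 176/7, so price P = 203 - (3/2)·(176/7) = 1157/7.

165.29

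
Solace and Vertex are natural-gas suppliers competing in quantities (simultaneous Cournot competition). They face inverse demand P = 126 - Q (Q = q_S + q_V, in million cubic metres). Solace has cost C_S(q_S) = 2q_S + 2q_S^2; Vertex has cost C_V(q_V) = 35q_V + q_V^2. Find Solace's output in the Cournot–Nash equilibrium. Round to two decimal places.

17.61

Solace's profit: π_S = (126 - Q)q_S - (2q_S + 2q_S²). Setting ∂π_S/∂q_S = 0: 124 - 6q_S - (q_V) = 0.
Vertex's first-order condition: 91 - 4q_V - (q_S) = 0.
So q_S = (124 - q_V)/6 and q_V = (91 - q_S)/4.
Substituting one into the other gives q_S = 405/23 and q_V = 422/23.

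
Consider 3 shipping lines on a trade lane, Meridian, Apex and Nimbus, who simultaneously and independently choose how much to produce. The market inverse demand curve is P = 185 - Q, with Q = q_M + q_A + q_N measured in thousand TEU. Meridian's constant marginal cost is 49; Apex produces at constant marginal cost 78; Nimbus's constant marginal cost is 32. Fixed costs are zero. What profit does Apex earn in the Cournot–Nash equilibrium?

64

Meridian's profit: π_M = (185 - Q)q_M - (49q_M). Setting ∂π_M/∂q_M = 0: 136 - 2q_M - (q_A + q_N) = 0.
Apex's profit: π_A = (185 - Q)q_A - (78q_A). Setting ∂π_A/∂q_A = 0: 107 - 2q_A - (q_M + q_N) = 0.
Nimbus's first-order condition: 153 - 2q_N - (q_M + q_A) = 0.
Adding the 3 first-order conditions: 396 − 4Q = 0, so Q = 99.
Back-substituting: q_M = (136 − 99) = 37, q_A = (107 − 99) = 8, q_N = (153 − 99) = 54.
Price P = 185 - 99 = 86.
Apex's profit: (86 - 78)·8 = 64.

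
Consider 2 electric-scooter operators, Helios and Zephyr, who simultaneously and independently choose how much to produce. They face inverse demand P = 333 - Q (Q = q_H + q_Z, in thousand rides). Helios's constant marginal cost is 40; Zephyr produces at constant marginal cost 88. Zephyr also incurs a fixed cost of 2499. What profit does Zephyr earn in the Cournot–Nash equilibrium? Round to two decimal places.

Helios's profit: π_H = (333 - Q)q_H - (40q_H). Setting ∂π_H/∂q_H = 0: 293 - 2q_H - (q_Z) = 0.
Zephyr's profit: π_Z = (333 - Q)q_Z - (88q_Z). Setting ∂π_Z/∂q_Z = 0: 245 - 2q_Z - (q_H) = 0.
So q_H = (293 - q_Z)/2 and q_Z = (245 - q_H)/2.
Substituting one into the other gives q_H = 341/3 and q_Z = 197/3.
Price P = 333 - 538/3 = 461/3.
Zephyr's profit: (461/3 - 88)·(197/3) - 2499 = 1813.1111.

1813.11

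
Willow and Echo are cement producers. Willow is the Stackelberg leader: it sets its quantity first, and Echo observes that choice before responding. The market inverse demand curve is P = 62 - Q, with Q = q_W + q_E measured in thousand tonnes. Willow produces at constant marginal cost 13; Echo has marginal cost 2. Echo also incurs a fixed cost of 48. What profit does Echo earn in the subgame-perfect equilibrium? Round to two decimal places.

372.25

Solve by backward induction. Given q_W, the follower Echo maximises π_E = (62 - q_W - q_E)q_E - 2q_E.
Setting the follower's marginal profit to zero, 60 - q_W - 2q_E = 0, i.e. q_E = (60 - q_W)/2.
Willow substitutes q_E(q_W) into its own profit: π_W = q_W(62 - q_W - (60 - q_W)/2) - 13q_W = (32 - (1/2)q_W)q_W - 13q_W.
Maximising: ∂π_W/∂q_W = 19 - q_W = 0, giving q_W = 19.
Then q_E = (60 - 19)/2 = 41/2.
Price P = 62 - 79/2 = 45/2.
Echo's profit: (45/2 - 2)·(41/2) - 48 = 1489/4.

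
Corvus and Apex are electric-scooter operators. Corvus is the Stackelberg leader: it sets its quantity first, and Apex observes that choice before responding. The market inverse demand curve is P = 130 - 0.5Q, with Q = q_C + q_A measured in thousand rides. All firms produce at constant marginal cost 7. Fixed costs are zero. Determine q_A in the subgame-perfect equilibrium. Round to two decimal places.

Solve by backward induction. Given q_C, the follower Apex maximises π_A = (130 - (1/2)q_C - (1/2)q_A)q_A - 7q_A.
Setting the follower's marginal profit to zero, 123 - (1/2)q_C - q_A = 0, i.e. q_A = (123 - (1/2)q_C).
Corvus substitutes q_A(q_C) into its own profit: π_C = q_C(130 - (1/2)q_C - (123 - (1/2)q_C)/2) - 7q_C = (137/2 - (1/4)q_C)q_C - 7q_C.
Maximising: ∂π_C/∂q_C = 123/2 - (1/2)q_C = 0, giving q_C = 123.
Then q_A = (123 - (1/2)·123) = 123/2.

61.50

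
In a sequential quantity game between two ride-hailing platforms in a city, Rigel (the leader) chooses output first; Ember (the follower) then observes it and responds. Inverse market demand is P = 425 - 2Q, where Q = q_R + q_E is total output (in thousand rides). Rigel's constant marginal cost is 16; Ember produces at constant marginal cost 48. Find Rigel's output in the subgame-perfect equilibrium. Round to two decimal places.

The follower Ember best-responds to any q_R: π_E = (425 - 2Q)q_E - 48q_E.
∂π_E/∂q_E = 377 - 2q_R - 4q_E = 0 gives the reaction function q_E = (377 - 2q_R)/4.
The leader anticipates this reaction. Substituting into P = 425 - 2Q gives P = 473/2 - q_R, so π_R = (473/2 - q_R)q_R - 16q_R.
Leader FOC: 441/2 - 2q_R = 0, so q_R = 441/4.
Then q_E = (377 - 2·(441/4))/4 = 313/8.

110.25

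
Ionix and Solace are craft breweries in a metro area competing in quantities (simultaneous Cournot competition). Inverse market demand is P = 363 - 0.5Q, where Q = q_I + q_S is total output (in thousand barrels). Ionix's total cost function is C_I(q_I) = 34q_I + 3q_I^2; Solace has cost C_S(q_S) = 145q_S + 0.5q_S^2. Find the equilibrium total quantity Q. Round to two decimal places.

Ionix's profit: π_I = (363 - 0.5Q)q_I - (34q_I + 3q_I²). Setting ∂π_I/∂q_I = 0: 329 - 7q_I - (1/2)(q_S) = 0.
Solace's profit: π_S = (363 - 0.5Q)q_S - (145q_S + (1/2)q_S²). Setting ∂π_S/∂q_S = 0: 218 - 2q_S - (1/2)(q_I) = 0.
Rearranging gives the reaction functions q_I = (329 - (1/2)q_S)/7 and q_S = (218 - (1/2)q_I)/2.
Substituting one into the other gives q_I = 39.9273 and q_S = 99.0182.
Total output Q = 39.9273 + 99.0182 = 138.9455.

138.95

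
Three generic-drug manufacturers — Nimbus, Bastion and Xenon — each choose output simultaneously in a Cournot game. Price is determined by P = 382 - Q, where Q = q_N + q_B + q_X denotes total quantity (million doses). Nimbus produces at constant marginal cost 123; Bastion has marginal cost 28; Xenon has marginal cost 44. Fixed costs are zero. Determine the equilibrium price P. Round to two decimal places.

144.25

Nimbus's profit: π_N = (382 - Q)q_N - (123q_N). Setting ∂π_N/∂q_N = 0: 259 - 2q_N - (q_B + q_X) = 0.
Bastion's first-order condition: 354 - 2q_B - (q_N + q_X) = 0.
Xenon's profit: π_X = (382 - Q)q_X - (44q_X). Setting ∂π_X/∂q_X = 0: 338 - 2q_X - (q_N + q_B) = 0.
Summing all 3 equations gives 951 − 4Q = 0, hence Q = 951/4.
Back-substituting: q_N = (259 − 951/4) = 85/4, q_B = (354 − 951/4) = 465/4, q_X = (338 − 951/4) = 401/4.
Total output Q = 951/4, so price P = 382 - 951/4 = 577/4.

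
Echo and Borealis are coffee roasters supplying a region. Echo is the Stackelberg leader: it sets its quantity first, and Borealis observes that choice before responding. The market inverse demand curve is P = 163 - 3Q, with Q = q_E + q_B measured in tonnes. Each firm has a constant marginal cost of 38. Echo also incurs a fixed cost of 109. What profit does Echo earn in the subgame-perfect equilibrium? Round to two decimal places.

542.04

The follower Borealis best-responds to any q_E: π_B = (163 - 3Q)q_B - 38q_B.
∂π_B/∂q_B = 125 - 3q_E - 6q_B = 0 gives the reaction function q_B = (125 - 3q_E)/6.
The leader anticipates this reaction. Substituting into P = 163 - 3Q gives P = 201/2 - (3/2)q_E, so π_E = (201/2 - (3/2)q_E)q_E - 38q_E.
Leader FOC: 125/2 - 3q_E = 0, so q_E = 125/6.
Then q_B = (125 - 3·(125/6))/6 = 125/12.
Price P = 163 - 3·(125/4) = 277/4.
Echo's profit: (277/4 - 38)·(125/6) - 109 = 542.0417.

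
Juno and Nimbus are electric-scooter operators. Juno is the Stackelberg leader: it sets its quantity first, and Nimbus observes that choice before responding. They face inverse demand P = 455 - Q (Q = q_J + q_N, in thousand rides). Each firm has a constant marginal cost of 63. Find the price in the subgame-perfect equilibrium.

Solve by backward induction. Given q_J, the follower Nimbus maximises π_N = (455 - q_J - q_N)q_N - 63q_N.
Follower FOC: 392 - q_J - 2q_N = 0, so q_N(q_J) = (392 - q_J)/2.
Juno substitutes q_N(q_J) into its own profit: π_J = q_J(455 - q_J - (392 - q_J)/2) - 63q_J = (259 - (1/2)q_J)q_J - 63q_J.
The leader's first-order condition 196 - q_J = 0 yields q_J = 196.
Then q_N = (392 - 196)/2 = 98.
Total output Q = 294, so price P = 455 - 294 = 161.

161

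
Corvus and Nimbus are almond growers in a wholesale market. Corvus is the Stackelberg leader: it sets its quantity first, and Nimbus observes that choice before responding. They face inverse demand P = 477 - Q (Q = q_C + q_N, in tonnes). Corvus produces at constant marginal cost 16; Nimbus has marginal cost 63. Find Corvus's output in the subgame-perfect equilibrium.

254

Solve by backward induction. Given q_C, the follower Nimbus maximises π_N = (477 - q_C - q_N)q_N - 63q_N.
∂π_N/∂q_N = 414 - q_C - 2q_N = 0 gives the reaction function q_N = (414 - q_C)/2.
Corvus substitutes q_N(q_C) into its own profit: π_C = q_C(477 - q_C - (414 - q_C)/2) - 16q_C = (270 - (1/2)q_C)q_C - 16q_C.
Maximising: ∂π_C/∂q_C = 254 - q_C = 0, giving q_C = 254.
Then q_N = (414 - 254)/2 = 80.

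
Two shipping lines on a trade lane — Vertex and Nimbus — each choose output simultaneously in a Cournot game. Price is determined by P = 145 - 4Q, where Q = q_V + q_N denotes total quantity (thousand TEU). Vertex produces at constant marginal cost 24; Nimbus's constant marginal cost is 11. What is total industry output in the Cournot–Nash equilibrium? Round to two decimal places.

21.25

Vertex's profit: π_V = (145 - 4Q)q_V - (24q_V). Setting ∂π_V/∂q_V = 0: 121 - 8q_V - 4(q_N) = 0.
Nimbus's first-order condition: 134 - 8q_N - 4(q_V) = 0.
So q_V = (121 - 4q_N)/8 and q_N = (134 - 4q_V)/8.
Solving the pair: q_V = 9, q_N = 49/4.
Total output Q = 9 + 49/4 = 85/4.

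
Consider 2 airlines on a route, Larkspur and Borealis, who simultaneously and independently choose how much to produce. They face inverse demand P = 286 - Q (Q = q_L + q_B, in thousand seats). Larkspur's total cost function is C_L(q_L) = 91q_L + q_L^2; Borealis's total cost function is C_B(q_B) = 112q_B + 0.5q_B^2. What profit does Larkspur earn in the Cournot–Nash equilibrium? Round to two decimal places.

2792.08

Larkspur's profit: π_L = (286 - Q)q_L - (91q_L + q_L²). Setting ∂π_L/∂q_L = 0: 195 - 4q_L - (q_B) = 0.
Borealis's profit: π_B = (286 - Q)q_B - (112q_B + (1/2)q_B²). Setting ∂π_B/∂q_B = 0: 174 - 3q_B - (q_L) = 0.
Rearranging gives the reaction functions q_L = (195 - q_B)/4 and q_B = (174 - q_L)/3.
Solving the pair: q_L = 411/11, q_B = 501/11.
Price P = 286 - 912/11 = 203.0909.
Larkspur's profit: 203.0909·(411/11) - 91·(411/11) - (411/11)² = 2792.0826.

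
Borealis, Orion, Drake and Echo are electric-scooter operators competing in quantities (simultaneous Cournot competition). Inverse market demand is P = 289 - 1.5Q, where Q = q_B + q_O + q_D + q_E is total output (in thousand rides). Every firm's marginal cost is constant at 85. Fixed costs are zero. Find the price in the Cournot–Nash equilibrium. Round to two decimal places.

125.80

A representative firm's profit is π_i = q_i(289 - 1.5Q) - 85q_i.
First-order condition (treating rivals' output as given): 204 - 3q_i - (3/2)·Σ_{j≠i} q_j = 0.
With identical firms every q_j equals q_i, so Σ_{j≠i} q_j = 3q_i and 204 = (15/2)q_i, giving q_i = 136/5.
Total output Q = 544/5, so price P = 289 - (3/2)·(544/5) = 629/5.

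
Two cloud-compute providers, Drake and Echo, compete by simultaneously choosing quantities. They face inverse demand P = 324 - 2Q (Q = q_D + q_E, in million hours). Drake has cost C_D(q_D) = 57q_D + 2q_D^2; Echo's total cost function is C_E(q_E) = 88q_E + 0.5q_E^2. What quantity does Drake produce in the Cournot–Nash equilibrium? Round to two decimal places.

Drake's profit: π_D = (324 - 2Q)q_D - (57q_D + 2q_D²). Setting ∂π_D/∂q_D = 0: 267 - 8q_D - 2(q_E) = 0.
Echo's profit: π_E = (324 - 2Q)q_E - (88q_E + (1/2)q_E²). Setting ∂π_E/∂q_E = 0: 236 - 5q_E - 2(q_D) = 0.
Rearranging gives the reaction functions q_D = (267 - 2q_E)/8 and q_E = (236 - 2q_D)/5.
Solving the pair: q_D = 863/36, q_E = 677/18.

23.97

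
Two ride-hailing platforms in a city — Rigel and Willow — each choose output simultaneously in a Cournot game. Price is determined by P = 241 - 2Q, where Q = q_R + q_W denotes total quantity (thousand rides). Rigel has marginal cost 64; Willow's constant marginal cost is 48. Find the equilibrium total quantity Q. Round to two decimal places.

61.67

Rigel's profit: π_R = (241 - 2Q)q_R - (64q_R). Setting ∂π_R/∂q_R = 0: 177 - 4q_R - 2(q_W) = 0.
Willow's profit: π_W = (241 - 2Q)q_W - (48q_W). Setting ∂π_W/∂q_W = 0: 193 - 4q_W - 2(q_R) = 0.
So q_R = (177 - 2q_W)/4 and q_W = (193 - 2q_R)/4.
Substituting one into the other gives q_R = 161/6 and q_W = 209/6.
Total output Q = 161/6 + 209/6 = 185/3.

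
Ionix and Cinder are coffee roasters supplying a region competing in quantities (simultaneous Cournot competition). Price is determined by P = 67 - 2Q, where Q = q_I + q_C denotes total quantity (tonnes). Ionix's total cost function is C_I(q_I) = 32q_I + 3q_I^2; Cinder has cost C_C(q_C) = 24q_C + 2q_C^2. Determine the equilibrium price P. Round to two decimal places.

Ionix's profit: π_I = (67 - 2Q)q_I - (32q_I + 3q_I²). Setting ∂π_I/∂q_I = 0: 35 - 10q_I - 2(q_C) = 0.
Cinder's profit: π_C = (67 - 2Q)q_C - (24q_C + 2q_C²). Setting ∂π_C/∂q_C = 0: 43 - 8q_C - 2(q_I) = 0.
So q_I = (35 - 2q_C)/10 and q_C = (43 - 2q_I)/8.
Solving the pair: q_I = 97/38, q_C = 90/19.
Total output Q = 277/38, so price P = 67 - 2·(277/38) = 996/19.

52.42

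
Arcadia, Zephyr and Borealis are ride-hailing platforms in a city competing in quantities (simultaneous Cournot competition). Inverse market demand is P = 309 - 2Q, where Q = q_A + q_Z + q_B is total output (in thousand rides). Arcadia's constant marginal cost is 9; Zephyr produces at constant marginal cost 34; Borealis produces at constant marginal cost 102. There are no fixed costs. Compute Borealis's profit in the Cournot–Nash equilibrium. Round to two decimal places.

Arcadia's profit: π_A = (309 - 2Q)q_A - (9q_A). Setting ∂π_A/∂q_A = 0: 300 - 4q_A - 2(q_Z + q_B) = 0.
Zephyr's profit: π_Z = (309 - 2Q)q_Z - (34q_Z). Setting ∂π_Z/∂q_Z = 0: 275 - 4q_Z - 2(q_A + q_B) = 0.
Borealis's profit: π_B = (309 - 2Q)q_B - (102q_B). Setting ∂π_B/∂q_B = 0: 207 - 4q_B - 2(q_A + q_Z) = 0.
Adding the 3 conditions: 782 − 4Q − 4Q = 0, i.e. Q = 391/4.
Back-substituting: q_A = (300 − 391/2)/2 = 209/4, q_Z = (275 − 391/2)/2 = 159/4, q_B = (207 − 391/2)/2 = 23/4.
Price P = 309 - 2·(391/4) = 227/2.
Borealis's profit: (227/2 - 102)·(23/4) = 529/8.

66.13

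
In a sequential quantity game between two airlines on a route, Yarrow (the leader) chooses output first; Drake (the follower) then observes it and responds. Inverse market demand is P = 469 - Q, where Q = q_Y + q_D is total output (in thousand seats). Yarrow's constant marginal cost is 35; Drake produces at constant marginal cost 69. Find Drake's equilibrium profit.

6889

The follower Drake best-responds to any q_Y: π_D = (469 - Q)q_D - 69q_D.
∂π_D/∂q_D = 400 - q_Y - 2q_D = 0 gives the reaction function q_D = (400 - q_Y)/2.
Yarrow substitutes q_D(q_Y) into its own profit: π_Y = q_Y(469 - q_Y - (400 - q_Y)/2) - 35q_Y = (269 - (1/2)q_Y)q_Y - 35q_Y.
Maximising: ∂π_Y/∂q_Y = 234 - q_Y = 0, giving q_Y = 234.
Then q_D = (400 - 234)/2 = 83.
Price P = 469 - 317 = 152.
Drake's profit: (152 - 69)·83 = 6889.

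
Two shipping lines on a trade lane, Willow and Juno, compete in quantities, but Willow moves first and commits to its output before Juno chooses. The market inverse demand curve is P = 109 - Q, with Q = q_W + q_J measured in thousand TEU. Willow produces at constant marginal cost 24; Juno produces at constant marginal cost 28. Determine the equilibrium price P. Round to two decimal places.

46.25

Solve by backward induction. Given q_W, the follower Juno maximises π_J = (109 - q_W - q_J)q_J - 28q_J.
Setting the follower's marginal profit to zero, 81 - q_W - 2q_J = 0, i.e. q_J = (81 - q_W)/2.
The leader anticipates this reaction. Substituting into P = 109 - Q gives P = 137/2 - (1/2)q_W, so π_W = (137/2 - (1/2)q_W)q_W - 24q_W.
Leader FOC: 89/2 - q_W = 0, so q_W = 89/2.
Then q_J = (81 - 89/2)/2 = 73/4.
Total output Q = 251/4, so price P = 109 - 251/4 = 185/4.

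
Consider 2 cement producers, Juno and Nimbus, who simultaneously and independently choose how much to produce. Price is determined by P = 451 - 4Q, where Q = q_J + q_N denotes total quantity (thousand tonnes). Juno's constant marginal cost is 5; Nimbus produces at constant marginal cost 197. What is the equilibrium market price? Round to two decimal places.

217.67

Juno's profit: π_J = (451 - 4Q)q_J - (5q_J). Setting ∂π_J/∂q_J = 0: 446 - 8q_J - 4(q_N) = 0.
Nimbus's first-order condition: 254 - 8q_N - 4(q_J) = 0.
Best responses: q_J = (446 - 4q_N)/8, q_N = (254 - 4q_J)/8.
Solving the pair: q_J = 319/6, q_N = 31/6.
Total output Q = 175/3, so price P = 451 - 4·(175/3) = 653/3.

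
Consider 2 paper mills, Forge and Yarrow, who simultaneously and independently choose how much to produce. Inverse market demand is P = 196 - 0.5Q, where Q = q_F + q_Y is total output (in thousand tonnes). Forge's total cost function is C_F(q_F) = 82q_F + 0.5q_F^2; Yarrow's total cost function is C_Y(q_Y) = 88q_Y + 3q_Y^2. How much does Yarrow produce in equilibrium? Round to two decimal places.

Forge's profit: π_F = (196 - 0.5Q)q_F - (82q_F + (1/2)q_F²). Setting ∂π_F/∂q_F = 0: 114 - 2q_F - (1/2)(q_Y) = 0.
Yarrow's profit: π_Y = (196 - 0.5Q)q_Y - (88q_Y + 3q_Y²). Setting ∂π_Y/∂q_Y = 0: 108 - 7q_Y - (1/2)(q_F) = 0.
Best responses: q_F = (114 - (1/2)q_Y)/2, q_Y = (108 - (1/2)q_F)/7.
Solving the pair: q_F = 54.1091, q_Y = 636/55.

11.56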